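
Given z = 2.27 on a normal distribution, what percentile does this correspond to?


CDF(z) = 0.5 * (1 + erf(z/sqrt(2)))
erf(1.6051) = 0.9768
CDF = 0.9884
Percentile rank = 0.9884 * 100 = 98.84

98.84


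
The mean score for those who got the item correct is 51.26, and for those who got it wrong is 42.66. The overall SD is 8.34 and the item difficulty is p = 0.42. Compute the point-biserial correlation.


q = 1 - p = 0.58
rpb = ((M1 - M0) / SD) * sqrt(p * q)
rpb = ((51.26 - 42.66) / 8.34) * sqrt(0.42 * 0.58)
rpb = 0.5089

0.5089


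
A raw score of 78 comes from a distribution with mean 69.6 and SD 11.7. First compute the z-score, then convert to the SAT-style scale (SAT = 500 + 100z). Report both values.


z = (X - mean) / SD = (78 - 69.6) / 11.7
z = 8.4 / 11.7
z = 0.7179
SAT-scale = SAT = 500 + 100z
Carry z at full precision (z = 8.4 / 11.7) into the conversion:
SAT-scale = 500 + 100 * (8.4 / 11.7) = 500 + 840 / 11.7
SAT-scale = 500 + 71.7949
SAT-scale = 571.7949

571.7949


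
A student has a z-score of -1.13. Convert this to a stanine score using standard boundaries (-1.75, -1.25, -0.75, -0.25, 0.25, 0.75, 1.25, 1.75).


Stanine boundaries: [-1.75, -1.25, -0.75, -0.25, 0.25, 0.75, 1.25, 1.75]
z = -1.13
Check each boundary:
  z >= -1.75 -> could be stanine 2
  z >= -1.25 -> could be stanine 3
  z < -0.75
  z < -0.25
  z < 0.25
  z < 0.75
  z < 1.25
  z < 1.75
Highest qualifying boundary gives stanine = 3

3


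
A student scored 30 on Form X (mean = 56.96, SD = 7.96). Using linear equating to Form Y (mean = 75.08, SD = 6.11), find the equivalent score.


slope = SD_Y / SD_X = 6.11 / 7.96 ~ 0.7676
intercept = mean_Y - slope * mean_X = 75.08 - (6.11 / 7.96) * 56.96 ~ 31.3582
Y = slope * X + intercept. To avoid rounding drift from the rounded slope/intercept, evaluate the equivalent form Y = mean_Y + SD_Y * (X - mean_X) / SD_X at full precision:
Y = 75.08 + 6.11 * (30 - 56.96) / 7.96
Y = 75.08 - 6.11 * 26.96 / 7.96
Y = 75.08 - 164.7256 / 7.96
Y = 75.08 - 20.6942
Y = 54.3858

54.3858


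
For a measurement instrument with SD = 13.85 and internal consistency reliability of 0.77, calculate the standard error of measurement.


SEM = SD * sqrt(1 - rxx)
SEM = 13.85 * sqrt(1 - 0.77)
SEM = 13.85 * sqrt(0.23) = 13.85 * 0.479583
SEM = 6.6422

6.6422


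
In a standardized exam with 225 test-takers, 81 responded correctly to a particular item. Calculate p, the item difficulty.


Item difficulty p = number correct / total examinees
p = 81 / 225
p = 0.36

0.36


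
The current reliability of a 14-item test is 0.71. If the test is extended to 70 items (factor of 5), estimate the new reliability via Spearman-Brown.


r_new = (n * rxx) / (1 + (n-1) * rxx)
r_new = (5 * 0.71) / (1 + 4 * 0.71)
r_new = 3.55 / 3.84
r_new = 0.9245

0.9245


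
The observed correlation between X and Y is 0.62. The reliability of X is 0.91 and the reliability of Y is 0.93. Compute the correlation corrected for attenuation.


r_corrected = rxy / sqrt(rxx * ryy)
= 0.62 / sqrt(0.91 * 0.93)
= 0.62 / sqrt(0.8463)
= 0.62 / 0.919946
r_corrected = 0.674

0.674


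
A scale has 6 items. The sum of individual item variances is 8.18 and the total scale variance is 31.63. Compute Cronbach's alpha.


alpha = (k/(k-1)) * (1 - sum(si^2)/s_total^2)
= (6/5) * (1 - 8.18/31.63)
alpha = 0.8897

0.8897


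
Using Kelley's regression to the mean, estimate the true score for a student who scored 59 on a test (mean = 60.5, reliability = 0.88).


T_est = rxx * X + (1 - rxx) * mean
T_est = 0.88 * 59 + 0.12 * 60.5
T_est = 51.92 + 7.26
T_est = 59.18

59.18


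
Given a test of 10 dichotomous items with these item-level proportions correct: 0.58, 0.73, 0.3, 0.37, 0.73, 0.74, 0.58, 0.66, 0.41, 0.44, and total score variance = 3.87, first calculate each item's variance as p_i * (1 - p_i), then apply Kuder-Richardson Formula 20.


For each item, compute p_i * q_i:
  Item 1: 0.58 * 0.42 = 0.2436
  Item 2: 0.73 * 0.27 = 0.1971
  Item 3: 0.3 * 0.7 = 0.21
  Item 4: 0.37 * 0.63 = 0.2331
  Item 5: 0.73 * 0.27 = 0.1971
  Item 6: 0.74 * 0.26 = 0.1924
  Item 7: 0.58 * 0.42 = 0.2436
  Item 8: 0.66 * 0.34 = 0.2244
  Item 9: 0.41 * 0.59 = 0.2419
  Item 10: 0.44 * 0.56 = 0.2464
Sum(p_i * q_i) = 0.2436 + 0.1971 + 0.21 + 0.2331 + 0.1971 + 0.1924 + 0.2436 + 0.2244 + 0.2419 + 0.2464 = 2.2296
KR-20 = (k/(k-1)) * (1 - Sum(p_i*q_i) / Var_total)
= (10/9) * (1 - 2.2296/3.87)
= 1.1111 * 0.4239
KR-20 = 0.471

0.471


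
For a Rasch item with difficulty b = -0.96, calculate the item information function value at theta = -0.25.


P = 1/(1+exp(-(-0.25--0.96))) = 0.6704
I = P*(1-P) = 0.6704 * 0.3296
I = 0.221

0.221


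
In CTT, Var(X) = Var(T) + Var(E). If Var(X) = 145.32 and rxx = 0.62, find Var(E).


var_true = rxx * var_obs = 0.62 * 145.32 = 90.0984
var_error = var_obs - var_true
var_error = 145.32 - 90.0984
var_error = 55.2216

55.2216


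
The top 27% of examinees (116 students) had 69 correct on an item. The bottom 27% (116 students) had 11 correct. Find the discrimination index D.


p_upper = 69/116 = 0.5948
p_lower = 11/116 = 0.0948
D = 0.5948 - 0.0948 = 0.5

0.5


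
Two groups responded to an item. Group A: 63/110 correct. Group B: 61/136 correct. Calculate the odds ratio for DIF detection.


Odds_A = 63/47 = 1.3404
Odds_B = 61/75 = 0.8133
OR = Odds_A / Odds_B = 1.3404 / 0.8133
Exactly, OR = (63 * 75) / (47 * 61) = 4725 / 2867
OR = 1.6481

1.6481


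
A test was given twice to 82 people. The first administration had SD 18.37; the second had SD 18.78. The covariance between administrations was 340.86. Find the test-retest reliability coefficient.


r = cov(X,Y) / (SD_X * SD_Y)
r = 340.86 / (18.37 * 18.78)
r = 340.86 / 344.9886
r = 0.988

0.988


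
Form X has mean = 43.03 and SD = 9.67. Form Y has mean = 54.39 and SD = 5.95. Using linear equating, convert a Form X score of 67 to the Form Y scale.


slope = SD_Y / SD_X = 5.95 / 9.67 ~ 0.6153
intercept = mean_Y - slope * mean_X = 54.39 - (5.95 / 9.67) * 43.03 ~ 27.9134
Y = slope * X + intercept. To avoid rounding drift from the rounded slope/intercept, evaluate the equivalent form Y = mean_Y + SD_Y * (X - mean_X) / SD_X at full precision:
Y = 54.39 + 5.95 * (67 - 43.03) / 9.67
Y = 54.39 + 5.95 * 23.97 / 9.67
Y = 54.39 + 142.6215 / 9.67
Y = 54.39 + 14.7489
Y = 69.1389

69.1389


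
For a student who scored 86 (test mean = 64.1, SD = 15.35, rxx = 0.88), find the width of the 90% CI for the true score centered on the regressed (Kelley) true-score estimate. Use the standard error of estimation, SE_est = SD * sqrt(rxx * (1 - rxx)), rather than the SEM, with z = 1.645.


True score estimate = 0.88*86 + 0.12*64.1 = 83.372
SE_est = SD * sqrt(rxx * (1 - rxx)) = 15.35 * sqrt(0.88 * 0.12) = 15.35 * sqrt(0.1056) = 4.98816
CI = T_est +/- z * SE_est, so width = 2 * z * SE_est = 2 * 1.645 * 4.98816
Width = 16.411

16.411


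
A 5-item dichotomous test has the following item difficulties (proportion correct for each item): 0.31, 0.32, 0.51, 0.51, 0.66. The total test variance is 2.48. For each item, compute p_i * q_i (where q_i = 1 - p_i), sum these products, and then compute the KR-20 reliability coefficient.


For each item, compute p_i * q_i:
  Item 1: 0.31 * 0.69 = 0.2139
  Item 2: 0.32 * 0.68 = 0.2176
  Item 3: 0.51 * 0.49 = 0.2499
  Item 4: 0.51 * 0.49 = 0.2499
  Item 5: 0.66 * 0.34 = 0.2244
Sum(p_i * q_i) = 0.2139 + 0.2176 + 0.2499 + 0.2499 + 0.2244 = 1.1557
KR-20 = (k/(k-1)) * (1 - Sum(p_i*q_i) / Var_total)
= (5/4) * (1 - 1.1557/2.48)
= 1.25 * 0.534
KR-20 = 0.6675

0.6675


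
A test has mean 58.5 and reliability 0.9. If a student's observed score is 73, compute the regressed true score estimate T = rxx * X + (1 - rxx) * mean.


T_est = rxx * X + (1 - rxx) * mean
T_est = 0.9 * 73 + 0.1 * 58.5
T_est = 65.7 + 5.85
T_est = 71.55

71.55


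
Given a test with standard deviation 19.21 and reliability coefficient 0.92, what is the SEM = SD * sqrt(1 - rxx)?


SEM = SD * sqrt(1 - rxx)
SEM = 19.21 * sqrt(1 - 0.92)
SEM = 19.21 * sqrt(0.08) = 19.21 * 0.282843
SEM = 5.4334

5.4334


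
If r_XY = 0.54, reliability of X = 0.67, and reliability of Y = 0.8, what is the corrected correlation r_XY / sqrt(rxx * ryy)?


r_corrected = rxy / sqrt(rxx * ryy)
= 0.54 / sqrt(0.67 * 0.8)
= 0.54 / sqrt(0.536)
= 0.54 / 0.73212
r_corrected = 0.7376

0.7376


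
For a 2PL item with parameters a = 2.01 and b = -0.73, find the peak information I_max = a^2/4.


For 2PL, max info at theta = b = -0.73
I_max = a^2 / 4 = 2.01^2 / 4
= 4.0401 / 4
I_max = 1.01

1.01


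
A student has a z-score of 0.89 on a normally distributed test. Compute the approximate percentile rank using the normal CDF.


CDF(z) = 0.5 * (1 + erf(z/sqrt(2)))
erf(0.6293) = 0.6265
CDF = 0.8133
Percentile rank = 0.8133 * 100 = 81.33

81.33


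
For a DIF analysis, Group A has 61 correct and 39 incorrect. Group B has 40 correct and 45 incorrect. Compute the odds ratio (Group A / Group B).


Odds_A = 61/39 = 1.5641
Odds_B = 40/45 = 0.8889
OR = Odds_A / Odds_B = 1.5641 / 0.8889
Exactly, OR = (61 * 45) / (39 * 40) = 2745 / 1560
OR = 1.7596

1.7596


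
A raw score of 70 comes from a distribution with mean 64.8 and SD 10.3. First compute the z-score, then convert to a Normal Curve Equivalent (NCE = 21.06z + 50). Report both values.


z = (X - mean) / SD = (70 - 64.8) / 10.3
z = 5.2 / 10.3
z = 0.5049
NCE = NCE = 21.06z + 50
Carry z at full precision (z = 5.2 / 10.3) into the conversion:
NCE = 21.06 * (5.2 / 10.3) + 50 = 109.512 / 10.3 + 50
NCE = 10.6322 + 50
NCE = 60.6322

60.6322


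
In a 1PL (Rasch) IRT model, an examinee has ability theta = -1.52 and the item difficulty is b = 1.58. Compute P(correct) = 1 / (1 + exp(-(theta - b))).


theta - b = -1.52 - 1.58 = -3.1
exp(-(theta - b)) = exp(3.1) = 22.198
P = 1 / (1 + 22.198)
P = 0.0431

0.0431


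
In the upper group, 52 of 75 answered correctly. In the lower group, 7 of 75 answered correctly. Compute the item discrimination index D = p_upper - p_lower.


p_upper = 52/75 = 0.6933
p_lower = 7/75 = 0.0933
D = 0.6933 - 0.0933 = 0.6

0.6


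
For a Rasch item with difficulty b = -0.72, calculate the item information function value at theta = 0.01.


P = 1/(1+exp(-(0.01--0.72))) = 0.6748
I = P*(1-P) = 0.6748 * 0.3252
I = 0.2194

0.2194


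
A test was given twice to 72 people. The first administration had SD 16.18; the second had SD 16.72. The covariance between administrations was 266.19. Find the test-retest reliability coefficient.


r = cov(X,Y) / (SD_X * SD_Y)
r = 266.19 / (16.18 * 16.72)
r = 266.19 / 270.5296
r = 0.984

0.984


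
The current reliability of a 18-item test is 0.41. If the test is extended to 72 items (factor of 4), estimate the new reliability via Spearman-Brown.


r_new = (n * rxx) / (1 + (n-1) * rxx)
r_new = (4 * 0.41) / (1 + 3 * 0.41)
r_new = 1.64 / 2.23
r_new = 0.7354

0.7354


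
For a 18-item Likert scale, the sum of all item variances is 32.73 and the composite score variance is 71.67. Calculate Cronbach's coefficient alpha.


alpha = (k/(k-1)) * (1 - sum(si^2)/s_total^2)
= (18/17) * (1 - 32.73/71.67)
alpha = 0.5753

0.5753


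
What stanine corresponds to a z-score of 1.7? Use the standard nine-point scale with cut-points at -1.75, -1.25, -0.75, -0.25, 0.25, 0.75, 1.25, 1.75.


Stanine boundaries: [-1.75, -1.25, -0.75, -0.25, 0.25, 0.75, 1.25, 1.75]
z = 1.7
Check each boundary:
  z >= -1.75 -> could be stanine 2
  z >= -1.25 -> could be stanine 3
  z >= -0.75 -> could be stanine 4
  z >= -0.25 -> could be stanine 5
  z >= 0.25 -> could be stanine 6
  z >= 0.75 -> could be stanine 7
  z >= 1.25 -> could be stanine 8
  z < 1.75
Highest qualifying boundary gives stanine = 8

8


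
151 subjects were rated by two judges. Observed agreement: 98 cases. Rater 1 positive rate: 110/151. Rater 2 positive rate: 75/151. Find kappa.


P_o = 98/151 = 0.649007
P_e = (110*75 + 41*76) / 22801 = 0.498487
kappa = (P_o - P_e) / (1 - P_e)
kappa = (0.649007 - 0.498487) / (1 - 0.498487)
kappa = 0.3001

0.3001


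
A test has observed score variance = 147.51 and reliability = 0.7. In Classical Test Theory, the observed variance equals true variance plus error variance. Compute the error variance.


var_true = rxx * var_obs = 0.7 * 147.51 = 103.257
var_error = var_obs - var_true
var_error = 147.51 - 103.257
var_error = 44.253

44.253


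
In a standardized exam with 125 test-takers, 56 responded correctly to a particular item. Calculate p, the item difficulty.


Item difficulty p = number correct / total examinees
p = 56 / 125
p = 0.448

0.448


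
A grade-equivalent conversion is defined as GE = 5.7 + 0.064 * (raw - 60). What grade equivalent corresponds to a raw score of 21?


raw - median = 21 - 60 = -39
slope * diff = 0.064 * -39 = -2.496
GE = 5.7 + -2.496
GE = 3.204

3.204


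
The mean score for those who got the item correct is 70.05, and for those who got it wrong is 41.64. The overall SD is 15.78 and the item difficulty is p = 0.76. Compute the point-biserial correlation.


q = 1 - p = 0.24
rpb = ((M1 - M0) / SD) * sqrt(p * q)
rpb = ((70.05 - 41.64) / 15.78) * sqrt(0.76 * 0.24)
rpb = 0.7689

0.7689


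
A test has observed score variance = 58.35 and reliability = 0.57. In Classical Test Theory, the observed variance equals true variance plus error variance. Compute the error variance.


var_true = rxx * var_obs = 0.57 * 58.35 = 33.2595
var_error = var_obs - var_true
var_error = 58.35 - 33.2595
var_error = 25.0905

25.0905


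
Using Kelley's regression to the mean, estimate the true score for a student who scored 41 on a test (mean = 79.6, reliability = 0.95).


T_est = rxx * X + (1 - rxx) * mean
T_est = 0.95 * 41 + 0.05 * 79.6
T_est = 38.95 + 3.98
T_est = 42.93

42.93


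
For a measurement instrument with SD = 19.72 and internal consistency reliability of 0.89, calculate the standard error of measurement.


SEM = SD * sqrt(1 - rxx)
SEM = 19.72 * sqrt(1 - 0.89)
SEM = 19.72 * sqrt(0.11) = 19.72 * 0.331662
SEM = 6.5404

6.5404


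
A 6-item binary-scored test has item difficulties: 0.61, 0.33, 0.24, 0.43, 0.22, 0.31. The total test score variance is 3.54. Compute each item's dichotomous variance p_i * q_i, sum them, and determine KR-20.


For each item, compute p_i * q_i:
  Item 1: 0.61 * 0.39 = 0.2379
  Item 2: 0.33 * 0.67 = 0.2211
  Item 3: 0.24 * 0.76 = 0.1824
  Item 4: 0.43 * 0.57 = 0.2451
  Item 5: 0.22 * 0.78 = 0.1716
  Item 6: 0.31 * 0.69 = 0.2139
Sum(p_i * q_i) = 0.2379 + 0.2211 + 0.1824 + 0.2451 + 0.1716 + 0.2139 = 1.272
KR-20 = (k/(k-1)) * (1 - Sum(p_i*q_i) / Var_total)
= (6/5) * (1 - 1.272/3.54)
= 1.2 * 0.6407
KR-20 = 0.7688

0.7688


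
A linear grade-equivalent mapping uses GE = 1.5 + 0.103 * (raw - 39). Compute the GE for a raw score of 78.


raw - median = 78 - 39 = 39
slope * diff = 0.103 * 39 = 4.017
GE = 1.5 + 4.017
GE = 5.517

5.517


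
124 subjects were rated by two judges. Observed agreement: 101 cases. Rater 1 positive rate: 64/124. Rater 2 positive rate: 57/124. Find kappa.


P_o = 101/124 = 0.814516
P_e = (64*57 + 60*67) / 15376 = 0.498699
kappa = (P_o - P_e) / (1 - P_e)
kappa = (0.814516 - 0.498699) / (1 - 0.498699)
kappa = 0.63

0.63


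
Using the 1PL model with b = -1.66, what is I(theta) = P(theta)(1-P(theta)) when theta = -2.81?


P = 1/(1+exp(-(-2.81--1.66))) = 0.2405
I = P*(1-P) = 0.2405 * 0.7595
I = 0.1827

0.1827


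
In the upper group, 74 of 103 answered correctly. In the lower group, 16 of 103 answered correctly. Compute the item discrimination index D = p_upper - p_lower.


p_upper = 74/103 = 0.7184
p_lower = 16/103 = 0.1553
D = 0.7184 - 0.1553 = 0.5631

0.5631


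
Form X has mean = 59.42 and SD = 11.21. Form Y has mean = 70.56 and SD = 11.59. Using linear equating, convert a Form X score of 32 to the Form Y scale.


slope = SD_Y / SD_X = 11.59 / 11.21 ~ 1.0339
intercept = mean_Y - slope * mean_X = 70.56 - (11.59 / 11.21) * 59.42 ~ 9.1258
Y = slope * X + intercept. To avoid rounding drift from the rounded slope/intercept, evaluate the equivalent form Y = mean_Y + SD_Y * (X - mean_X) / SD_X at full precision:
Y = 70.56 + 11.59 * (32 - 59.42) / 11.21
Y = 70.56 - 11.59 * 27.42 / 11.21
Y = 70.56 - 317.7978 / 11.21
Y = 70.56 - 28.3495
Y = 42.2105

42.2105


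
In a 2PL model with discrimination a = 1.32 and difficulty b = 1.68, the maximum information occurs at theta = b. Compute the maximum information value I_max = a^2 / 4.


For 2PL, max info at theta = b = 1.68
I_max = a^2 / 4 = 1.32^2 / 4
= 1.7424 / 4
I_max = 0.4356

0.4356


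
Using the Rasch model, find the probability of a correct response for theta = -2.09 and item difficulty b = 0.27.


theta - b = -2.09 - 0.27 = -2.36
exp(-(theta - b)) = exp(2.36) = 10.591
P = 1 / (1 + 10.591)
P = 0.0863

0.0863


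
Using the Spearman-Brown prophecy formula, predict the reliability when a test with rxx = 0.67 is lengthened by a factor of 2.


r_new = (n * rxx) / (1 + (n-1) * rxx)
r_new = (2 * 0.67) / (1 + 1 * 0.67)
r_new = 1.34 / 1.67
r_new = 0.8024

0.8024


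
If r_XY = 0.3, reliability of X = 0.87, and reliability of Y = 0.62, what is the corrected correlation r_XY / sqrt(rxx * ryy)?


r_corrected = rxy / sqrt(rxx * ryy)
= 0.3 / sqrt(0.87 * 0.62)
= 0.3 / sqrt(0.5394)
= 0.3 / 0.734439
r_corrected = 0.4085

0.4085


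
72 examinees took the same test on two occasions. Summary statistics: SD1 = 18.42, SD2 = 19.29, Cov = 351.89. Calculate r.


r = cov(X,Y) / (SD_X * SD_Y)
r = 351.89 / (18.42 * 19.29)
r = 351.89 / 355.3218
r = 0.9903

0.9903


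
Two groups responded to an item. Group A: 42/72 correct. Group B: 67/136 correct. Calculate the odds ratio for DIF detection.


Odds_A = 42/30 = 1.4
Odds_B = 67/69 = 0.971
OR = Odds_A / Odds_B = 1.4 / 0.971
Exactly, OR = (42 * 69) / (30 * 67) = 2898 / 2010
OR = 1.4418

1.4418


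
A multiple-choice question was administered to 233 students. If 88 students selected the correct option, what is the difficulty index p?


Item difficulty p = number correct / total examinees
p = 88 / 233
p = 0.3777

0.3777


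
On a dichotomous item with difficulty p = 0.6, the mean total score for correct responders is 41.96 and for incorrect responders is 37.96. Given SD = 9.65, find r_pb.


q = 1 - p = 0.4
rpb = ((M1 - M0) / SD) * sqrt(p * q)
rpb = ((41.96 - 37.96) / 9.65) * sqrt(0.6 * 0.4)
rpb = 0.2031

0.2031


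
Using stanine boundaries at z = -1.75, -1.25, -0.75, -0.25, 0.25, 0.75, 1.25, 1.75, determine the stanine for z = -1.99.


Stanine boundaries: [-1.75, -1.25, -0.75, -0.25, 0.25, 0.75, 1.25, 1.75]
z = -1.99
Check each boundary:
  z < -1.75
  z < -1.25
  z < -0.75
  z < -0.25
  z < 0.25
  z < 0.75
  z < 1.25
  z < 1.75
Highest qualifying boundary gives stanine = 1

1


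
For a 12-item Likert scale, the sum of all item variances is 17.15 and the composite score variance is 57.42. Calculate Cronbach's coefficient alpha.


alpha = (k/(k-1)) * (1 - sum(si^2)/s_total^2)
= (12/11) * (1 - 17.15/57.42)
alpha = 0.7651

0.7651


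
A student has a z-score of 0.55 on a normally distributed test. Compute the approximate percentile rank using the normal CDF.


CDF(z) = 0.5 * (1 + erf(z/sqrt(2)))
erf(0.3889) = 0.4177
CDF = 0.7088
Percentile rank = 0.7088 * 100 = 70.88

70.88


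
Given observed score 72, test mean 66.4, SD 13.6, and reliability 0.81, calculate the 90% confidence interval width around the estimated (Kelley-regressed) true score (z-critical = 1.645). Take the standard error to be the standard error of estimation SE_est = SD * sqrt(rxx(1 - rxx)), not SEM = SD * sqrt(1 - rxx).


True score estimate = 0.81*72 + 0.19*66.4 = 70.936
SE_est = SD * sqrt(rxx * (1 - rxx)) = 13.6 * sqrt(0.81 * 0.19) = 13.6 * sqrt(0.1539) = 5.335292
CI = T_est +/- z * SE_est, so width = 2 * z * SE_est = 2 * 1.645 * 5.335292
Width = 17.5531

17.5531


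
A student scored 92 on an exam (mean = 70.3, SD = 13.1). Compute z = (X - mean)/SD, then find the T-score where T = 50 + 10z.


z = (X - mean) / SD = (92 - 70.3) / 13.1
z = 21.7 / 13.1
z = 1.6565
T-score = T = 50 + 10z
Carry z at full precision (z = 21.7 / 13.1) into the conversion:
T-score = 50 + 10 * (21.7 / 13.1) = 50 + 217 / 13.1
T-score = 50 + 16.5649
T-score = 66.5649

66.5649


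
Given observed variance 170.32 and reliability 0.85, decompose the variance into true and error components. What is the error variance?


var_true = rxx * var_obs = 0.85 * 170.32 = 144.772
var_error = var_obs - var_true
var_error = 170.32 - 144.772
var_error = 25.548

25.548


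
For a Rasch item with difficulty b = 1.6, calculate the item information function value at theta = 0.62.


P = 1/(1+exp(-(0.62-1.6))) = 0.2729
I = P*(1-P) = 0.2729 * 0.7271
I = 0.1984

0.1984


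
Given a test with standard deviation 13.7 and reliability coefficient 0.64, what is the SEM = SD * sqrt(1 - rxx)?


SEM = SD * sqrt(1 - rxx)
SEM = 13.7 * sqrt(1 - 0.64)
SEM = 13.7 * sqrt(0.36) = 13.7 * 0.6
SEM = 8.22

8.22


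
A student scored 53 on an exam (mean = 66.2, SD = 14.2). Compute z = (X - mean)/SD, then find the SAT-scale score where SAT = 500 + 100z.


z = (X - mean) / SD = (53 - 66.2) / 14.2
z = -13.2 / 14.2
z = -0.9296
SAT-scale = SAT = 500 + 100z
Carry z at full precision (z = -13.2 / 14.2) into the conversion:
SAT-scale = 500 + 100 * (-13.2 / 14.2) = 500 + -1320 / 14.2
SAT-scale = 500 + -92.9577
SAT-scale = 407.0423

407.0423


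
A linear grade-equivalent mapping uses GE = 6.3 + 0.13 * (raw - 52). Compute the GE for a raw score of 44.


raw - median = 44 - 52 = -8
slope * diff = 0.13 * -8 = -1.04
GE = 6.3 + -1.04
GE = 5.26

5.26


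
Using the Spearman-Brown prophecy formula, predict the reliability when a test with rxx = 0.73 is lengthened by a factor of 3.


r_new = (n * rxx) / (1 + (n-1) * rxx)
r_new = (3 * 0.73) / (1 + 2 * 0.73)
r_new = 2.19 / 2.46
r_new = 0.8902

0.8902


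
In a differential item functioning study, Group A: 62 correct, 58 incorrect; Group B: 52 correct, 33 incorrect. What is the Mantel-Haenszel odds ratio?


Odds_A = 62/58 = 1.069
Odds_B = 52/33 = 1.5758
OR = Odds_A / Odds_B = 1.069 / 1.5758
Exactly, OR = (62 * 33) / (58 * 52) = 2046 / 3016
OR = 0.6784

0.6784


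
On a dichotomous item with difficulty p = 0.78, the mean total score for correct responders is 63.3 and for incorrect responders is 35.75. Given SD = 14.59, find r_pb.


q = 1 - p = 0.22
rpb = ((M1 - M0) / SD) * sqrt(p * q)
rpb = ((63.3 - 35.75) / 14.59) * sqrt(0.78 * 0.22)
rpb = 0.7822

0.7822


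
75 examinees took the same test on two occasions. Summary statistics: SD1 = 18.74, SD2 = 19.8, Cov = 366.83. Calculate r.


r = cov(X,Y) / (SD_X * SD_Y)
r = 366.83 / (18.74 * 19.8)
r = 366.83 / 371.052
r = 0.9886

0.9886


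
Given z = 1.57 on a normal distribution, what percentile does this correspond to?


CDF(z) = 0.5 * (1 + erf(z/sqrt(2)))
erf(1.1102) = 0.8836
CDF = 0.9418
Percentile rank = 0.9418 * 100 = 94.18

94.18


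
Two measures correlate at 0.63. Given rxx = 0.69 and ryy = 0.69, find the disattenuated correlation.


r_corrected = rxy / sqrt(rxx * ryy)
= 0.63 / sqrt(0.69 * 0.69)
= 0.63 / sqrt(0.4761)
= 0.63 / 0.69
r_corrected = 0.913

0.913


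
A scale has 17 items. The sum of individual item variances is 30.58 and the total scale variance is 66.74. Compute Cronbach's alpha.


alpha = (k/(k-1)) * (1 - sum(si^2)/s_total^2)
= (17/16) * (1 - 30.58/66.74)
alpha = 0.5757

0.5757


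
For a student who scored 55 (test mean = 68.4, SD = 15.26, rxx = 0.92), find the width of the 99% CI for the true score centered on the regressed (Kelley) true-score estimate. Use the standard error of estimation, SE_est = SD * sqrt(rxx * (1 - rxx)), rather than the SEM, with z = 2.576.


True score estimate = 0.92*55 + 0.08*68.4 = 56.072
SE_est = SD * sqrt(rxx * (1 - rxx)) = 15.26 * sqrt(0.92 * 0.08) = 15.26 * sqrt(0.0736) = 4.139934
CI = T_est +/- z * SE_est, so width = 2 * z * SE_est = 2 * 2.576 * 4.139934
Width = 21.3289

21.3289


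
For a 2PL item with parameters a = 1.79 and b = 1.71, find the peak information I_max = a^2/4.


For 2PL, max info at theta = b = 1.71
I_max = a^2 / 4 = 1.79^2 / 4
= 3.2041 / 4
I_max = 0.801

0.801


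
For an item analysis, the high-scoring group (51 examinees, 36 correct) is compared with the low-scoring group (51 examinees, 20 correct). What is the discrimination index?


p_upper = 36/51 = 0.7059
p_lower = 20/51 = 0.3922
D = 0.7059 - 0.3922 = 0.3137

0.3137


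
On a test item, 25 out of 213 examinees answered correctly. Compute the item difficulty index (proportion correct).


Item difficulty p = number correct / total examinees
p = 25 / 213
p = 0.1174

0.1174


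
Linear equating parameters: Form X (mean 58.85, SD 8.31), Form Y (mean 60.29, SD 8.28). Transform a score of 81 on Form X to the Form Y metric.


slope = SD_Y / SD_X = 8.28 / 8.31 ~ 0.9964
intercept = mean_Y - slope * mean_X = 60.29 - (8.28 / 8.31) * 58.85 ~ 1.6525
Y = slope * X + intercept. To avoid rounding drift from the rounded slope/intercept, evaluate the equivalent form Y = mean_Y + SD_Y * (X - mean_X) / SD_X at full precision:
Y = 60.29 + 8.28 * (81 - 58.85) / 8.31
Y = 60.29 + 8.28 * 22.15 / 8.31
Y = 60.29 + 183.402 / 8.31
Y = 60.29 + 22.07
Y = 82.36

82.36


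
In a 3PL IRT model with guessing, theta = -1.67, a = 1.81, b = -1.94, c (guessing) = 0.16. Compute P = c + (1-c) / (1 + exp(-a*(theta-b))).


logit = 1.81*(-1.67 - -1.94) = 0.4887
P* = 1/(1 + exp(-0.4887)) = 0.6198
P = 0.16 + (1 - 0.16) * 0.6198
P = 0.6806

0.6806


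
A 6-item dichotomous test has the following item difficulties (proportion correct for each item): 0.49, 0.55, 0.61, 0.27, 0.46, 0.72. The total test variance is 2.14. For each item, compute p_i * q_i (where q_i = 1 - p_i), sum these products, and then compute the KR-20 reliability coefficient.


For each item, compute p_i * q_i:
  Item 1: 0.49 * 0.51 = 0.2499
  Item 2: 0.55 * 0.45 = 0.2475
  Item 3: 0.61 * 0.39 = 0.2379
  Item 4: 0.27 * 0.73 = 0.1971
  Item 5: 0.46 * 0.54 = 0.2484
  Item 6: 0.72 * 0.28 = 0.2016
Sum(p_i * q_i) = 0.2499 + 0.2475 + 0.2379 + 0.1971 + 0.2484 + 0.2016 = 1.3824
KR-20 = (k/(k-1)) * (1 - Sum(p_i*q_i) / Var_total)
= (6/5) * (1 - 1.3824/2.14)
= 1.2 * 0.354
KR-20 = 0.4248

0.4248


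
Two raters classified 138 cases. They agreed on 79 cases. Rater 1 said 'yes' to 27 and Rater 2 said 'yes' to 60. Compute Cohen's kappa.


P_o = 79/138 = 0.572464
P_e = (27*60 + 111*78) / 19044 = 0.539698
kappa = (P_o - P_e) / (1 - P_e)
kappa = (0.572464 - 0.539698) / (1 - 0.539698)
kappa = 0.0712

0.0712


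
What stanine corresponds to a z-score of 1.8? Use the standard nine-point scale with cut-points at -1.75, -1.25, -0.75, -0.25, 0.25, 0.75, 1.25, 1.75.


Stanine boundaries: [-1.75, -1.25, -0.75, -0.25, 0.25, 0.75, 1.25, 1.75]
z = 1.8
Check each boundary:
  z >= -1.75 -> could be stanine 2
  z >= -1.25 -> could be stanine 3
  z >= -0.75 -> could be stanine 4
  z >= -0.25 -> could be stanine 5
  z >= 0.25 -> could be stanine 6
  z >= 0.75 -> could be stanine 7
  z >= 1.25 -> could be stanine 8
  z >= 1.75 -> could be stanine 9
Highest qualifying boundary gives stanine = 9

9


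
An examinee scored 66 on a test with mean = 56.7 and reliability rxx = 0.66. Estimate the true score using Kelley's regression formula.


T_est = rxx * X + (1 - rxx) * mean
T_est = 0.66 * 66 + 0.34 * 56.7
T_est = 43.56 + 19.278
T_est = 62.838

62.838


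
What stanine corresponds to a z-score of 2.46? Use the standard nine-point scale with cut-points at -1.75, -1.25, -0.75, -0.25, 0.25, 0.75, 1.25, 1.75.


Stanine boundaries: [-1.75, -1.25, -0.75, -0.25, 0.25, 0.75, 1.25, 1.75]
z = 2.46
Check each boundary:
  z >= -1.75 -> could be stanine 2
  z >= -1.25 -> could be stanine 3
  z >= -0.75 -> could be stanine 4
  z >= -0.25 -> could be stanine 5
  z >= 0.25 -> could be stanine 6
  z >= 0.75 -> could be stanine 7
  z >= 1.25 -> could be stanine 8
  z >= 1.75 -> could be stanine 9
Highest qualifying boundary gives stanine = 9

9


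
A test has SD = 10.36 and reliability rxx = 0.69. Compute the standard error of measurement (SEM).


SEM = SD * sqrt(1 - rxx)
SEM = 10.36 * sqrt(1 - 0.69)
SEM = 10.36 * sqrt(0.31) = 10.36 * 0.556776
SEM = 5.7682

5.7682


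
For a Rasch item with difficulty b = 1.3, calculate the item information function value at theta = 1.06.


P = 1/(1+exp(-(1.06-1.3))) = 0.4403
I = P*(1-P) = 0.4403 * 0.5597
I = 0.2464

0.2464


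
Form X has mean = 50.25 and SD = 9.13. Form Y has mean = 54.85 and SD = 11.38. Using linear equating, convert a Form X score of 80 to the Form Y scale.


slope = SD_Y / SD_X = 11.38 / 9.13 ~ 1.2464
intercept = mean_Y - slope * mean_X = 54.85 - (11.38 / 9.13) * 50.25 ~ -7.7836
Y = slope * X + intercept. To avoid rounding drift from the rounded slope/intercept, evaluate the equivalent form Y = mean_Y + SD_Y * (X - mean_X) / SD_X at full precision:
Y = 54.85 + 11.38 * (80 - 50.25) / 9.13
Y = 54.85 + 11.38 * 29.75 / 9.13
Y = 54.85 + 338.555 / 9.13
Y = 54.85 + 37.0816
Y = 91.9316

91.9316


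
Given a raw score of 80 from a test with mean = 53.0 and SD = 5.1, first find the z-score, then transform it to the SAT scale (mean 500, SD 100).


z = (X - mean) / SD = (80 - 53.0) / 5.1
z = 27.0 / 5.1
z = 5.2941
SAT-scale = SAT = 500 + 100z
Carry z at full precision (z = 27.0 / 5.1) into the conversion:
SAT-scale = 500 + 100 * (27.0 / 5.1) = 500 + 2700 / 5.1
SAT-scale = 500 + 529.4118
SAT-scale = 1029.4118

1029.4118


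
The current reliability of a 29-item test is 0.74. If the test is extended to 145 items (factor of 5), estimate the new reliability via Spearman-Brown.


r_new = (n * rxx) / (1 + (n-1) * rxx)
r_new = (5 * 0.74) / (1 + 4 * 0.74)
r_new = 3.7 / 3.96
r_new = 0.9343

0.9343


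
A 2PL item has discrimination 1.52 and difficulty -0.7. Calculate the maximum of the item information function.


For 2PL, max info at theta = b = -0.7
I_max = a^2 / 4 = 1.52^2 / 4
= 2.3104 / 4
I_max = 0.5776

0.5776


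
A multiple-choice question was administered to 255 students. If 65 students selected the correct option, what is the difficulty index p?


Item difficulty p = number correct / total examinees
p = 65 / 255
p = 0.2549

0.2549


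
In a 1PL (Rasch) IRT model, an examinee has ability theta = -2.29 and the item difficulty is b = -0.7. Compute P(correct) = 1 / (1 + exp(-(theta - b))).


theta - b = -2.29 - -0.7 = -1.59
exp(-(theta - b)) = exp(1.59) = 4.9037
P = 1 / (1 + 4.9037)
P = 0.1694

0.1694


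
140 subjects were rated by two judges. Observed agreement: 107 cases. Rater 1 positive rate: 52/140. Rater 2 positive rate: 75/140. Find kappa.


P_o = 107/140 = 0.764286
P_e = (52*75 + 88*65) / 19600 = 0.490816
kappa = (P_o - P_e) / (1 - P_e)
kappa = (0.764286 - 0.490816) / (1 - 0.490816)
kappa = 0.5371

0.5371


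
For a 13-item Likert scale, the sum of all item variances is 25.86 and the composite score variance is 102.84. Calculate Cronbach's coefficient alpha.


alpha = (k/(k-1)) * (1 - sum(si^2)/s_total^2)
= (13/12) * (1 - 25.86/102.84)
alpha = 0.8109

0.8109


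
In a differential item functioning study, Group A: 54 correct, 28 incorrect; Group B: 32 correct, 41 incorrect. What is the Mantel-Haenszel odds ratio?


Odds_A = 54/28 = 1.9286
Odds_B = 32/41 = 0.7805
OR = Odds_A / Odds_B = 1.9286 / 0.7805
Exactly, OR = (54 * 41) / (28 * 32) = 2214 / 896
OR = 2.471

2.471


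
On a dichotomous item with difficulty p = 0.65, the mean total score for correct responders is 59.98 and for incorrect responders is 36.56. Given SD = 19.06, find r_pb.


q = 1 - p = 0.35
rpb = ((M1 - M0) / SD) * sqrt(p * q)
rpb = ((59.98 - 36.56) / 19.06) * sqrt(0.65 * 0.35)
rpb = 0.5861

0.5861


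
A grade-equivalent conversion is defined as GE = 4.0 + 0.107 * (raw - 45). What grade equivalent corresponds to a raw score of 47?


raw - median = 47 - 45 = 2
slope * diff = 0.107 * 2 = 0.214
GE = 4.0 + 0.214
GE = 4.214

4.214


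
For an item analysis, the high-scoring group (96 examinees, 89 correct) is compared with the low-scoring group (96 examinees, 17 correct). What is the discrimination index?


p_upper = 89/96 = 0.9271
p_lower = 17/96 = 0.1771
D = 0.9271 - 0.1771 = 0.75

0.75


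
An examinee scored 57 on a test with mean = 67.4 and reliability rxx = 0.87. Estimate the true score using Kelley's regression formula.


T_est = rxx * X + (1 - rxx) * mean
T_est = 0.87 * 57 + 0.13 * 67.4
T_est = 49.59 + 8.762
T_est = 58.352

58.352


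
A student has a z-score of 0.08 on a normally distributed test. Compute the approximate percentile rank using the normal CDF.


CDF(z) = 0.5 * (1 + erf(z/sqrt(2)))
erf(0.0566) = 0.0638
CDF = 0.5319
Percentile rank = 0.5319 * 100 = 53.19

53.19


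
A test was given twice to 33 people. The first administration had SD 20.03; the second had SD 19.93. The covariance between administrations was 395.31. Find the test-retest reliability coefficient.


r = cov(X,Y) / (SD_X * SD_Y)
r = 395.31 / (20.03 * 19.93)
r = 395.31 / 399.1979
r = 0.9903

0.9903


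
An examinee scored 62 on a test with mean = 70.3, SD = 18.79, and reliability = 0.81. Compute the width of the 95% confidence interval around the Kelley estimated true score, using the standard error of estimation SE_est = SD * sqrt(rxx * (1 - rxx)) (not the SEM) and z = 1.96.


True score estimate = 0.81*62 + 0.19*70.3 = 63.577
SE_est = SD * sqrt(rxx * (1 - rxx)) = 18.79 * sqrt(0.81 * 0.19) = 18.79 * sqrt(0.1539) = 7.371334
CI = T_est +/- z * SE_est, so width = 2 * z * SE_est = 2 * 1.96 * 7.371334
Width = 28.8956

28.8956


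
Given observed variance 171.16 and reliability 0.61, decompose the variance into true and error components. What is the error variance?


var_true = rxx * var_obs = 0.61 * 171.16 = 104.4076
var_error = var_obs - var_true
var_error = 171.16 - 104.4076
var_error = 66.7524

66.7524


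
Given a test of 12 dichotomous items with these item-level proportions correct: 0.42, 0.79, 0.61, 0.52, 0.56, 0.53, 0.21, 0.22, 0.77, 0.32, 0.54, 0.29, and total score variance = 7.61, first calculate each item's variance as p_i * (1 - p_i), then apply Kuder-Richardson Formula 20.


For each item, compute p_i * q_i:
  Item 1: 0.42 * 0.58 = 0.2436
  Item 2: 0.79 * 0.21 = 0.1659
  Item 3: 0.61 * 0.39 = 0.2379
  Item 4: 0.52 * 0.48 = 0.2496
  Item 5: 0.56 * 0.44 = 0.2464
  Item 6: 0.53 * 0.47 = 0.2491
  Item 7: 0.21 * 0.79 = 0.1659
  Item 8: 0.22 * 0.78 = 0.1716
  Item 9: 0.77 * 0.23 = 0.1771
  Item 10: 0.32 * 0.68 = 0.2176
  Item 11: 0.54 * 0.46 = 0.2484
  Item 12: 0.29 * 0.71 = 0.2059
Sum(p_i * q_i) = 0.2436 + 0.1659 + 0.2379 + 0.2496 + 0.2464 + 0.2491 + 0.1659 + 0.1716 + 0.1771 + 0.2176 + 0.2484 + 0.2059 = 2.579
KR-20 = (k/(k-1)) * (1 - Sum(p_i*q_i) / Var_total)
= (12/11) * (1 - 2.579/7.61)
= 1.0909 * 0.6611
KR-20 = 0.7212

0.7212


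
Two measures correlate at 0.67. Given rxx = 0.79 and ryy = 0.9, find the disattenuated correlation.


r_corrected = rxy / sqrt(rxx * ryy)
= 0.67 / sqrt(0.79 * 0.9)
= 0.67 / sqrt(0.711)
= 0.67 / 0.843208
r_corrected = 0.7946

0.7946


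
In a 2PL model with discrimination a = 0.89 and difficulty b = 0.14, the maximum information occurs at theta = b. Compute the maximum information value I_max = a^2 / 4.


For 2PL, max info at theta = b = 0.14
I_max = a^2 / 4 = 0.89^2 / 4
= 0.7921 / 4
I_max = 0.198

0.198


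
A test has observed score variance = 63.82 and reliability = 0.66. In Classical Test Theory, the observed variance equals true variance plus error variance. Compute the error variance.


var_true = rxx * var_obs = 0.66 * 63.82 = 42.1212
var_error = var_obs - var_true
var_error = 63.82 - 42.1212
var_error = 21.6988

21.6988


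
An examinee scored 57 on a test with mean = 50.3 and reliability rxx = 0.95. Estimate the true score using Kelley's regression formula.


T_est = rxx * X + (1 - rxx) * mean
T_est = 0.95 * 57 + 0.05 * 50.3
T_est = 54.15 + 2.515
T_est = 56.665

56.665


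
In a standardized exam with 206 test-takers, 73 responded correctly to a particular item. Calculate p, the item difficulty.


Item difficulty p = number correct / total examinees
p = 73 / 206
p = 0.3544

0.3544


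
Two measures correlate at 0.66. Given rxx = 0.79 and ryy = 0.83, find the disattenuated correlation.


r_corrected = rxy / sqrt(rxx * ryy)
= 0.66 / sqrt(0.79 * 0.83)
= 0.66 / sqrt(0.6557)
= 0.66 / 0.809753
r_corrected = 0.8151

0.8151


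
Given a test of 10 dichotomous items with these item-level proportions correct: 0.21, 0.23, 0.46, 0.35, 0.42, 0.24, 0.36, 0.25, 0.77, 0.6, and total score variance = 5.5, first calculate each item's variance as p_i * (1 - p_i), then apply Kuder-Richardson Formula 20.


For each item, compute p_i * q_i:
  Item 1: 0.21 * 0.79 = 0.1659
  Item 2: 0.23 * 0.77 = 0.1771
  Item 3: 0.46 * 0.54 = 0.2484
  Item 4: 0.35 * 0.65 = 0.2275
  Item 5: 0.42 * 0.58 = 0.2436
  Item 6: 0.24 * 0.76 = 0.1824
  Item 7: 0.36 * 0.64 = 0.2304
  Item 8: 0.25 * 0.75 = 0.1875
  Item 9: 0.77 * 0.23 = 0.1771
  Item 10: 0.6 * 0.4 = 0.24
Sum(p_i * q_i) = 0.1659 + 0.1771 + 0.2484 + 0.2275 + 0.2436 + 0.1824 + 0.2304 + 0.1875 + 0.1771 + 0.24 = 2.0799
KR-20 = (k/(k-1)) * (1 - Sum(p_i*q_i) / Var_total)
= (10/9) * (1 - 2.0799/5.5)
= 1.1111 * 0.6218
KR-20 = 0.6909

0.6909


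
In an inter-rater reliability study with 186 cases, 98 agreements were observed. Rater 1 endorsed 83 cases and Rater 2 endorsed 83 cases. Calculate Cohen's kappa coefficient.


P_o = 98/186 = 0.526882
P_e = (83*83 + 103*103) / 34596 = 0.505781
kappa = (P_o - P_e) / (1 - P_e)
kappa = (0.526882 - 0.505781) / (1 - 0.505781)
kappa = 0.0427

0.0427


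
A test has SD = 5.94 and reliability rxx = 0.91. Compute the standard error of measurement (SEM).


SEM = SD * sqrt(1 - rxx)
SEM = 5.94 * sqrt(1 - 0.91)
SEM = 5.94 * sqrt(0.09) = 5.94 * 0.3
SEM = 1.782

1.782


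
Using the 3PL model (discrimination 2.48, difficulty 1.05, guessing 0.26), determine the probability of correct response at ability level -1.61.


logit = 2.48*(-1.61 - 1.05) = -6.5968
P* = 1/(1 + exp(--6.5968)) = 0.0014
P = 0.26 + (1 - 0.26) * 0.0014
P = 0.261

0.261


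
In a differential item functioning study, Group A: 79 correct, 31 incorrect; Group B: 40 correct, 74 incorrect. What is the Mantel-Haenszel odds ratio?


Odds_A = 79/31 = 2.5484
Odds_B = 40/74 = 0.5405
OR = Odds_A / Odds_B = 2.5484 / 0.5405
Exactly, OR = (79 * 74) / (31 * 40) = 5846 / 1240
OR = 4.7145

4.7145


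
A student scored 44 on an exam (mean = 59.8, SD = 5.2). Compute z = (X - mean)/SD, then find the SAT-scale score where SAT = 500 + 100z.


z = (X - mean) / SD = (44 - 59.8) / 5.2
z = -15.8 / 5.2
z = -3.0385
SAT-scale = SAT = 500 + 100z
Carry z at full precision (z = -15.8 / 5.2) into the conversion:
SAT-scale = 500 + 100 * (-15.8 / 5.2) = 500 + -1580 / 5.2
SAT-scale = 500 + -303.8462
SAT-scale = 196.1538

196.1538


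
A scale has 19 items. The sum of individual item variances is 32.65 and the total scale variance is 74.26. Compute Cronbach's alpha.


alpha = (k/(k-1)) * (1 - sum(si^2)/s_total^2)
= (19/18) * (1 - 32.65/74.26)
alpha = 0.5915

0.5915


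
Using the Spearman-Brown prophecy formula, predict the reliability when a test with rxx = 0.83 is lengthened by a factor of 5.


r_new = (n * rxx) / (1 + (n-1) * rxx)
r_new = (5 * 0.83) / (1 + 4 * 0.83)
r_new = 4.15 / 4.32
r_new = 0.9606

0.9606


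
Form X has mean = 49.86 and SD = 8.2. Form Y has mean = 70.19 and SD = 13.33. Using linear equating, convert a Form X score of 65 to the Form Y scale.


slope = SD_Y / SD_X = 13.33 / 8.2 ~ 1.6256
intercept = mean_Y - slope * mean_X = 70.19 - (13.33 / 8.2) * 49.86 ~ -10.8629
Y = slope * X + intercept. To avoid rounding drift from the rounded slope/intercept, evaluate the equivalent form Y = mean_Y + SD_Y * (X - mean_X) / SD_X at full precision:
Y = 70.19 + 13.33 * (65 - 49.86) / 8.2
Y = 70.19 + 13.33 * 15.14 / 8.2
Y = 70.19 + 201.8162 / 8.2
Y = 70.19 + 24.6117
Y = 94.8017

94.8017


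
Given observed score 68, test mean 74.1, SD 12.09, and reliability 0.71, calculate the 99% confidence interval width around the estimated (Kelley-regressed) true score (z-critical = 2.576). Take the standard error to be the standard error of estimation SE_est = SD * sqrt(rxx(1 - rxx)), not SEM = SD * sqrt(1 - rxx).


True score estimate = 0.71*68 + 0.29*74.1 = 69.769
SE_est = SD * sqrt(rxx * (1 - rxx)) = 12.09 * sqrt(0.71 * 0.29) = 12.09 * sqrt(0.2059) = 5.485983
CI = T_est +/- z * SE_est, so width = 2 * z * SE_est = 2 * 2.576 * 5.485983
Width = 28.2638

28.2638
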